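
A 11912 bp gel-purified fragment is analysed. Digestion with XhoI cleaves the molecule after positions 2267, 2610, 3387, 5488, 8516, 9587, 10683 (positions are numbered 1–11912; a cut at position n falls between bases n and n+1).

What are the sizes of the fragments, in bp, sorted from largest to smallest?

Linear molecule, 7 cuts → 8 fragments:
  2267 − 0 = 2267 bp
  2610 − 2267 = 343 bp
  3387 − 2610 = 777 bp
  5488 − 3387 = 2101 bp
  8516 − 5488 = 3028 bp
  9587 − 8516 = 1071 bp
  10683 − 9587 = 1096 bp
  11912 − 10683 = 1229 bp
Sorted largest to smallest: 3028, 2267, 2101, 1229, 1096, 1071, 777, 343 bp.

3028, 2267, 2101, 1229, 1096, 1071, 777, 343 bp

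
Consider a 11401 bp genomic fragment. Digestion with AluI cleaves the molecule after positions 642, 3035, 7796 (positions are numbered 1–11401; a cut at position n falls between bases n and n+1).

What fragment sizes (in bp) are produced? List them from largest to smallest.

Linear molecule, 3 cuts → 4 fragments:
  642 − 0 = 642 bp
  3035 − 642 = 2393 bp
  7796 − 3035 = 4761 bp
  11401 − 7796 = 3605 bp
Sorted largest to smallest: 4761, 3605, 2393, 642 bp.

4761, 3605, 2393, 642 bp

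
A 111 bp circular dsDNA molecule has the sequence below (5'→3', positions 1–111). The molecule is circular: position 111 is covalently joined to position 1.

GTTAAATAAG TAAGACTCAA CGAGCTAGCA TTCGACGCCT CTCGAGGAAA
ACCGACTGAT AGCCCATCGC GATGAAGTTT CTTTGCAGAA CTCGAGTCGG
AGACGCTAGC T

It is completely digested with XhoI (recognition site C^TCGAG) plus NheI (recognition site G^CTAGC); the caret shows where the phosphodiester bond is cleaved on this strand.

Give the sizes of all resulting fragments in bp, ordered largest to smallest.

50, 30, 17, 14 bp

XhoI sites (CTCGAG) start at positions 41, 91.
XhoI cuts after the first base of each site, so after positions 41, 91.
NheI sites (GCTAGC) start at positions 24, 105.
NheI cuts after the first base of each site, so after positions 24, 105.
Combined cut positions: 24, 41, 91, 105.
Circular molecule, 4 cuts → 4 fragments:
  25–41 → 17 bp
  42–91 → 50 bp
  92–105 → 14 bp
  106–111 then 1–24 → 6 + 24 = 30 bp
Sorted largest to smallest: 50, 30, 17, 14 bp.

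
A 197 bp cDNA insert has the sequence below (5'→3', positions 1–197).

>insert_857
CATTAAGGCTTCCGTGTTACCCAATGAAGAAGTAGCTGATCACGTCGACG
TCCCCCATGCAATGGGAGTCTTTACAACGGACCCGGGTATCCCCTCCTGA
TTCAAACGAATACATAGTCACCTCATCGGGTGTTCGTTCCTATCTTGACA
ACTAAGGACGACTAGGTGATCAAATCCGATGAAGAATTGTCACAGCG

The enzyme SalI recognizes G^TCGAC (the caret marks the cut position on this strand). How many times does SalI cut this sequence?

GTCGAC occurs starting at position 44.
SalI cuts at 1 site.

1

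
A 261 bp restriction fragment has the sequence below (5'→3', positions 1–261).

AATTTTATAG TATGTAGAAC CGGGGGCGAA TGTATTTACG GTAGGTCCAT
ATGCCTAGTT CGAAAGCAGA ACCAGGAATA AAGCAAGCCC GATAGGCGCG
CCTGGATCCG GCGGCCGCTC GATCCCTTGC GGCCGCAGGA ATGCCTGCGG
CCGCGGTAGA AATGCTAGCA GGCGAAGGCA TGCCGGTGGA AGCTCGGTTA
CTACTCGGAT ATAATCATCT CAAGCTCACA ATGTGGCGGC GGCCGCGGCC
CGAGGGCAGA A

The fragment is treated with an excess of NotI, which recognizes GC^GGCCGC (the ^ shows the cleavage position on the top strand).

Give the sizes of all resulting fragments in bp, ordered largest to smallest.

NotI sites (GCGGCCGC) start at positions 111, 129, 147, 239.
NotI cuts after base 2 of each site, so after positions 112, 130, 148, 240.
Linear molecule, 4 cuts → 5 fragments:
  1–112 → 112 bp
  113–130 → 18 bp
  131–148 → 18 bp
  149–240 → 92 bp
  241–261 → 21 bp
Sorted largest to smallest: 112, 92, 21, 18, 18 bp.

112, 92, 21, 18, 18 bp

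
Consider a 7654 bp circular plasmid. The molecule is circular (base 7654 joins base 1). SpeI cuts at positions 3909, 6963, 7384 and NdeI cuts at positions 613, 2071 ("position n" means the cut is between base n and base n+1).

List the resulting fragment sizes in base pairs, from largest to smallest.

3054, 1838, 1458, 883, 421 bp

Combined cut positions (sorted): 613, 2071, 3909, 6963, 7384.
Circular molecule, 5 cuts → 5 fragments:
  2071 − 613 = 1458 bp
  3909 − 2071 = 1838 bp
  6963 − 3909 = 3054 bp
  7384 − 6963 = 421 bp
  wrap: 7654 − 7384 + 613 = 883 bp
Sorted largest to smallest: 3054, 1838, 1458, 883, 421 bp.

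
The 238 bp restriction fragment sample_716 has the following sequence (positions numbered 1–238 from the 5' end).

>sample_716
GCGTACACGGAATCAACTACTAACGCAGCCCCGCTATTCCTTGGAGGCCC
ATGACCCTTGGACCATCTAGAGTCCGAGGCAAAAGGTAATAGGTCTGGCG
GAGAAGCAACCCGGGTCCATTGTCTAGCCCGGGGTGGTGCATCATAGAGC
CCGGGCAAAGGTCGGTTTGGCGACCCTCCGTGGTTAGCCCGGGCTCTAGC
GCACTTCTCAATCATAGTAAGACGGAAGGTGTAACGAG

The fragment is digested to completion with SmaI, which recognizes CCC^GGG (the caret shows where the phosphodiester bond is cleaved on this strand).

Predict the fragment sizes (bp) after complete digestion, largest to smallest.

112, 48, 38, 22, 18 bp

SmaI sites (CCCGGG) start at positions 110, 128, 150, 188.
SmaI cuts after base 3 of each site, so after positions 112, 130, 152, 190.
Linear molecule, 4 cuts → 5 fragments:
  1–112 → 112 bp
  113–130 → 18 bp
  131–152 → 22 bp
  153–190 → 38 bp
  191–238 → 48 bp
Sorted largest to smallest: 112, 48, 38, 22, 18 bp.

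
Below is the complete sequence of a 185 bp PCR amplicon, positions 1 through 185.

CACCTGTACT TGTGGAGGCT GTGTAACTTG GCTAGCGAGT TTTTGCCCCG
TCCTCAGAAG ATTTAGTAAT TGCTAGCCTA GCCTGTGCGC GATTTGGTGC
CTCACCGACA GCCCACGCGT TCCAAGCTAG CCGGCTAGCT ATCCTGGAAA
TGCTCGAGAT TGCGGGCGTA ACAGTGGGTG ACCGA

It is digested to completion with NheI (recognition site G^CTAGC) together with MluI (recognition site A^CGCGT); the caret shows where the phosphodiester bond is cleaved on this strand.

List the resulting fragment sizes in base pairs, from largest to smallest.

51, 43, 41, 31, 11, 8 bp

NheI sites (GCTAGC) start at positions 31, 72, 126, 134.
NheI cuts after the first base of each site, so after positions 31, 72, 126, 134.
The MluI site (ACGCGT) starts at position 115.
MluI cuts after the first base of each site, so after position 115.
Combined cut positions: 31, 72, 115, 126, 134.
Linear molecule, 5 cuts → 6 fragments:
  1–31 → 31 bp
  32–72 → 41 bp
  73–115 → 43 bp
  116–126 → 11 bp
  127–134 → 8 bp
  135–185 → 51 bp
Sorted largest to smallest: 51, 43, 41, 31, 11, 8 bp.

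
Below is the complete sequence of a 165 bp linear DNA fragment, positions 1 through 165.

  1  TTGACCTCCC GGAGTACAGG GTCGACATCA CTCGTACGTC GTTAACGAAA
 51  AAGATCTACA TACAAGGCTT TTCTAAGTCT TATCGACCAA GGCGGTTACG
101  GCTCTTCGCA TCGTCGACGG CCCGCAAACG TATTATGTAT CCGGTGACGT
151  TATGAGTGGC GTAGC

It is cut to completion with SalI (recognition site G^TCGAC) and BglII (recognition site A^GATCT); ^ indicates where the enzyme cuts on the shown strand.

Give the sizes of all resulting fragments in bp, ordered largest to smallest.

SalI sites (GTCGAC) start at positions 21, 113.
SalI cuts after the first base of each site, so after positions 21, 113.
The BglII site (AGATCT) starts at position 52.
BglII cuts after the first base of each site, so after position 52.
Combined cut positions: 21, 52, 113.
Linear molecule, 3 cuts → 4 fragments:
  1–21 → 21 bp
  22–52 → 31 bp
  53–113 → 61 bp
  114–165 → 52 bp
Sorted largest to smallest: 61, 52, 31, 21 bp.

61, 52, 31, 21 bp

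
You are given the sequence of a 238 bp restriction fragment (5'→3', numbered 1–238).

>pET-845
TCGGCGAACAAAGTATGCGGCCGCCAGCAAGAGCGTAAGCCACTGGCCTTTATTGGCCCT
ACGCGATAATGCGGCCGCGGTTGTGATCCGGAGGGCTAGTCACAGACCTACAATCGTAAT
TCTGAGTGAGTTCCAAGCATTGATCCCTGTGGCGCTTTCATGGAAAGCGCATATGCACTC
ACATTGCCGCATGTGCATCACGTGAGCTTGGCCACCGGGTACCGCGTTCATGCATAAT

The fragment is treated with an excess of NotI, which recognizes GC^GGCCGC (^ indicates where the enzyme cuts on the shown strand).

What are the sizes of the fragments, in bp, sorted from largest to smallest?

NotI sites (GCGGCCGC) start at positions 17, 71.
NotI cuts after base 2 of each site, so after positions 18, 72.
Linear molecule, 2 cuts → 3 fragments:
  1–18 → 18 bp
  19–72 → 54 bp
  73–238 → 166 bp
Sorted largest to smallest: 166, 54, 18 bp.

166, 54, 18 bp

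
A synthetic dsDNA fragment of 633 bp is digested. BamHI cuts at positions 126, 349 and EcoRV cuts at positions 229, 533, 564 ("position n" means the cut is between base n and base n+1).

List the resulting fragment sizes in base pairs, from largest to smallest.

Combined cut positions (sorted): 126, 229, 349, 533, 564.
Linear molecule, 5 cuts → 6 fragments:
  126 − 0 = 126 bp
  229 − 126 = 103 bp
  349 − 229 = 120 bp
  533 − 349 = 184 bp
  564 − 533 = 31 bp
  633 − 564 = 69 bp
Sorted largest to smallest: 184, 126, 120, 103, 69, 31 bp.

184, 126, 120, 103, 69, 31 bp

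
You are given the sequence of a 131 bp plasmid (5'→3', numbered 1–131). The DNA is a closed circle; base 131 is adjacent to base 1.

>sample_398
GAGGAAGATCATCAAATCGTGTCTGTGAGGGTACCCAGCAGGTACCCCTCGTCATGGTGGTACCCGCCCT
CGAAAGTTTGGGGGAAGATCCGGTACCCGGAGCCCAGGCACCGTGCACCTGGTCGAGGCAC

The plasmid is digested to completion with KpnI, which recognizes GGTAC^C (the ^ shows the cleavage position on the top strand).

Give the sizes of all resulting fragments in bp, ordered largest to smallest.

69, 33, 18, 11 bp

KpnI sites (GGTACC) start at positions 30, 41, 59, 92.
KpnI cuts after base 5 of each site (before the last base), so after positions 34, 45, 63, 96.
Circular molecule, 4 cuts → 4 fragments:
  35–45 → 11 bp
  46–63 → 18 bp
  64–96 → 33 bp
  97–131 then 1–34 → 35 + 34 = 69 bp
Sorted largest to smallest: 69, 33, 18, 11 bp.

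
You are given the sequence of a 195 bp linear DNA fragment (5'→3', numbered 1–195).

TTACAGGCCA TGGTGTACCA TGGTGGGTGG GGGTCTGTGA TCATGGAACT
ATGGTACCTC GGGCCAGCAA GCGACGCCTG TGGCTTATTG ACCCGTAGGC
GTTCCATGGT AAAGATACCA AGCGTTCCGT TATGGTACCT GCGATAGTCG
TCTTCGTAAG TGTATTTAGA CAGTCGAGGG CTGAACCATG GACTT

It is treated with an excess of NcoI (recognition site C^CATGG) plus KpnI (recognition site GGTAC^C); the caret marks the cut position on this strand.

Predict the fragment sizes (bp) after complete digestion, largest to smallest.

48, 47, 39, 34, 10, 9, 8 bp

NcoI sites (CCATGG) start at positions 8, 18, 104, 186.
NcoI cuts after the first base of each site, so after positions 8, 18, 104, 186.
KpnI sites (GGTACC) start at positions 53, 134.
KpnI cuts after base 5 of each site (before the last base), so after positions 57, 138.
Combined cut positions: 8, 18, 57, 104, 138, 186.
Linear molecule, 6 cuts → 7 fragments:
  1–8 → 8 bp
  9–18 → 10 bp
  19–57 → 39 bp
  58–104 → 47 bp
  105–138 → 34 bp
  139–186 → 48 bp
  187–195 → 9 bp
Sorted largest to smallest: 48, 47, 39, 34, 10, 9, 8 bp.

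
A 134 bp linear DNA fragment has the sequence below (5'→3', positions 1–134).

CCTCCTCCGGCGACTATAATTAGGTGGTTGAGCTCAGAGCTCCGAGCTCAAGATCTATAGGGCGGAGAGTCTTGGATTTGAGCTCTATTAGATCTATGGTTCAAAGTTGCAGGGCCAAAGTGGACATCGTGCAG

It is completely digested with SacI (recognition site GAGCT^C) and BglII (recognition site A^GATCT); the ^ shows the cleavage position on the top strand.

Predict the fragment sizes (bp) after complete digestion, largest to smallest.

SacI sites (GAGCTC) start at positions 30, 37, 44, 80.
SacI cuts after base 5 of each site (before the last base), so after positions 34, 41, 48, 84.
BglII sites (AGATCT) start at positions 51, 90.
BglII cuts after the first base of each site, so after positions 51, 90.
Combined cut positions: 34, 41, 48, 51, 84, 90.
Linear molecule, 6 cuts → 7 fragments:
  1–34 → 34 bp
  35–41 → 7 bp
  42–48 → 7 bp
  49–51 → 3 bp
  52–84 → 33 bp
  85–90 → 6 bp
  91–134 → 44 bp
Sorted largest to smallest: 44, 34, 33, 7, 7, 6, 3 bp.

44, 34, 33, 7, 7, 6, 3 bp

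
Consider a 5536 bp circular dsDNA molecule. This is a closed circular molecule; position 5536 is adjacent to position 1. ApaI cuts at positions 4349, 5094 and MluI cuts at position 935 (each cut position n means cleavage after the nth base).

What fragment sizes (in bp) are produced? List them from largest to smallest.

3414, 1377, 745 bp

Combined cut positions (sorted): 935, 4349, 5094.
Circular molecule, 3 cuts → 3 fragments:
  4349 − 935 = 3414 bp
  5094 − 4349 = 745 bp
  wrap: 5536 − 5094 + 935 = 1377 bp
Sorted largest to smallest: 3414, 1377, 745 bp.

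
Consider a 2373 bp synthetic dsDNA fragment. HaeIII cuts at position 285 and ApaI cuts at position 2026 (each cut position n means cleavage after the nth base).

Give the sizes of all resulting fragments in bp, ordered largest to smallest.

Combined cut positions (sorted): 285, 2026.
Linear molecule, 2 cuts → 3 fragments:
  285 − 0 = 285 bp
  2026 − 285 = 1741 bp
  2373 − 2026 = 347 bp
Sorted largest to smallest: 1741, 347, 285 bp.

1741, 347, 285 bp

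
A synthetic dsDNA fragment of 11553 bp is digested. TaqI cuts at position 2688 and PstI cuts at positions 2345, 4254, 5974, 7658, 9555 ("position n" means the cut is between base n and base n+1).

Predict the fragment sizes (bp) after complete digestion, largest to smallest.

2345, 1998, 1897, 1720, 1684, 1566, 343 bp

Combined cut positions (sorted): 2345, 2688, 4254, 5974, 7658, 9555.
Linear molecule, 6 cuts → 7 fragments:
  2345 − 0 = 2345 bp
  2688 − 2345 = 343 bp
  4254 − 2688 = 1566 bp
  5974 − 4254 = 1720 bp
  7658 − 5974 = 1684 bp
  9555 − 7658 = 1897 bp
  11553 − 9555 = 1998 bp
Sorted largest to smallest: 2345, 1998, 1897, 1720, 1684, 1566, 343 bp.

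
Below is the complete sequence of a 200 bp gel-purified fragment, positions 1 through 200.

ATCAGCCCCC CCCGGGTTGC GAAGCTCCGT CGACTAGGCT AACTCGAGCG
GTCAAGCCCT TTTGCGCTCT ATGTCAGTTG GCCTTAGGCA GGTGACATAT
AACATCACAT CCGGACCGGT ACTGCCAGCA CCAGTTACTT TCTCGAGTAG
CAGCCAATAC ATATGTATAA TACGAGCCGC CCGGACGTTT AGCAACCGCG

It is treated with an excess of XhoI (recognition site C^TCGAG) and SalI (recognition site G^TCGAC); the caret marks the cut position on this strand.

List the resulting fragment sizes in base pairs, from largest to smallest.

XhoI sites (CTCGAG) start at positions 43, 142.
XhoI cuts after the first base of each site, so after positions 43, 142.
The SalI site (GTCGAC) starts at position 29.
SalI cuts after the first base of each site, so after position 29.
Combined cut positions: 29, 43, 142.
Linear molecule, 3 cuts → 4 fragments:
  1–29 → 29 bp
  30–43 → 14 bp
  44–142 → 99 bp
  143–200 → 58 bp
Sorted largest to smallest: 99, 58, 29, 14 bp.

99, 58, 29, 14 bp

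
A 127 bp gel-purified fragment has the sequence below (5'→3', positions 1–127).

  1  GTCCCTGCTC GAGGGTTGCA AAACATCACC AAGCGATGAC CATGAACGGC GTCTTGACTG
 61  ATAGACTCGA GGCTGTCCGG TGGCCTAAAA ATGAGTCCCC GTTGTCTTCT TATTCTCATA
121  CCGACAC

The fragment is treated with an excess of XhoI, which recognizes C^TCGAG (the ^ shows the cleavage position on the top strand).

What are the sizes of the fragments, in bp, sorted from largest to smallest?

61, 58, 8 bp

XhoI sites (CTCGAG) start at positions 8, 66.
XhoI cuts after the first base of each site, so after positions 8, 66.
Linear molecule, 2 cuts → 3 fragments:
  1–8 → 8 bp
  9–66 → 58 bp
  67–127 → 61 bp
Sorted largest to smallest: 61, 58, 8 bp.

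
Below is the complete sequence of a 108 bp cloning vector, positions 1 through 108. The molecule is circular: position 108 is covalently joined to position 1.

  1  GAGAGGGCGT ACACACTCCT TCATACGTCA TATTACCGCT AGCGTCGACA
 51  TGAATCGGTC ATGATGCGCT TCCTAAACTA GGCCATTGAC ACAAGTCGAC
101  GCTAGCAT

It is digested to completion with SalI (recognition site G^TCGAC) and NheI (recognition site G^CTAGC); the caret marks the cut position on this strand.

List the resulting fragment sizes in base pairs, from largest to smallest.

51, 45, 6, 6 bp

SalI sites (GTCGAC) start at positions 44, 95.
SalI cuts after the first base of each site, so after positions 44, 95.
NheI sites (GCTAGC) start at positions 38, 101.
NheI cuts after the first base of each site, so after positions 38, 101.
Combined cut positions: 38, 44, 95, 101.
Circular molecule, 4 cuts → 4 fragments:
  39–44 → 6 bp
  45–95 → 51 bp
  96–101 → 6 bp
  102–108 then 1–38 → 7 + 38 = 45 bp
Sorted largest to smallest: 51, 45, 6, 6 bp.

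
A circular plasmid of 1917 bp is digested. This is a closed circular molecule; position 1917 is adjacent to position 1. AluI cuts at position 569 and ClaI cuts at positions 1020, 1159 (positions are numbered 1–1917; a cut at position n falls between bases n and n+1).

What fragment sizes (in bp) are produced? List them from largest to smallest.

1327, 451, 139 bp

Combined cut positions (sorted): 569, 1020, 1159.
Circular molecule, 3 cuts → 3 fragments:
  1020 − 569 = 451 bp
  1159 − 1020 = 139 bp
  wrap: 1917 − 1159 + 569 = 1327 bp
Sorted largest to smallest: 1327, 451, 139 bp.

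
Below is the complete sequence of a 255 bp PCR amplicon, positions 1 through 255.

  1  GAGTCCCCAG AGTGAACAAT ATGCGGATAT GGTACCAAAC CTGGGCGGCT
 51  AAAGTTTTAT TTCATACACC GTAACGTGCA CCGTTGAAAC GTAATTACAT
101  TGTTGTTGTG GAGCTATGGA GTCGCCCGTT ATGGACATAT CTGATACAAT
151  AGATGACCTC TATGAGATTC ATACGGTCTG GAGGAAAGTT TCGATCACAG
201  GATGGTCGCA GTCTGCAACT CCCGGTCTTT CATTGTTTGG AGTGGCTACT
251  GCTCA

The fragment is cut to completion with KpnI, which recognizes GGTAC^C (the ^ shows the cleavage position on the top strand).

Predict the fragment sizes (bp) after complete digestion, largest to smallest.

220, 35 bp

The KpnI site (GGTACC) starts at position 31.
KpnI cuts after base 5 of each site (before the last base), so after position 35.
Linear molecule, 1 cut → 2 fragments:
  1–35 → 35 bp
  36–255 → 220 bp
Sorted largest to smallest: 220, 35 bp.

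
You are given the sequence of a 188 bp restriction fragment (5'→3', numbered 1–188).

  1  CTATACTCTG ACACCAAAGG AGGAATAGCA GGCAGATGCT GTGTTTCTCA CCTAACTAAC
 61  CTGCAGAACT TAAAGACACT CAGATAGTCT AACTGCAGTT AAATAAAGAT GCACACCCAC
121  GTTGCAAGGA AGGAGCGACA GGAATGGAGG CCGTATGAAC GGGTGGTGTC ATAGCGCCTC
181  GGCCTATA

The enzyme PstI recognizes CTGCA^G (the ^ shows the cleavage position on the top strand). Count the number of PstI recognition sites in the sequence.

CTGCAG occurs starting at positions 61, 93.
PstI cuts at 2 sites.

2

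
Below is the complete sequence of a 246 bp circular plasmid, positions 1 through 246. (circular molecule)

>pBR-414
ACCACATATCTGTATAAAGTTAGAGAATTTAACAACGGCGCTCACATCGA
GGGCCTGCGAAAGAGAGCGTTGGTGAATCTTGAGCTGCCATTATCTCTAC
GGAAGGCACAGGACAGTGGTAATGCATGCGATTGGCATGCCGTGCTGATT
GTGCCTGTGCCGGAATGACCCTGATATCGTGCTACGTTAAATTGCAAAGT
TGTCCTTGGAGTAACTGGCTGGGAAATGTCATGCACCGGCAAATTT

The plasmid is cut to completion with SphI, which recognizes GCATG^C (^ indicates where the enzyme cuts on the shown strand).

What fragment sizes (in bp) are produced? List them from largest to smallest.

235, 11 bp

SphI sites (GCATGC) start at positions 124, 135.
SphI cuts after base 5 of each site (before the last base), so after positions 128, 139.
Circular molecule, 2 cuts → 2 fragments:
  129–139 → 11 bp
  140–246 then 1–128 → 107 + 128 = 235 bp
Sorted largest to smallest: 235, 11 bp.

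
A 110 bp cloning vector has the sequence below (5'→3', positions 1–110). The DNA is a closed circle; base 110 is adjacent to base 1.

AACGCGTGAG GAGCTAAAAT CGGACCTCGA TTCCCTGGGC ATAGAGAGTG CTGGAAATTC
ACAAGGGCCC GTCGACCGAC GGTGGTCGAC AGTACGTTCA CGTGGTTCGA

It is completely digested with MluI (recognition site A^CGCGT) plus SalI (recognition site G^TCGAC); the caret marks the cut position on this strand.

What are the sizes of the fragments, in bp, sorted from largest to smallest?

The MluI site (ACGCGT) starts at position 2.
MluI cuts after the first base of each site, so after position 2.
SalI sites (GTCGAC) start at positions 71, 85.
SalI cuts after the first base of each site, so after positions 71, 85.
Combined cut positions: 2, 71, 85.
Circular molecule, 3 cuts → 3 fragments:
  3–71 → 69 bp
  72–85 → 14 bp
  86–110 then 1–2 → 25 + 2 = 27 bp
Sorted largest to smallest: 69, 27, 14 bp.

69, 27, 14 bp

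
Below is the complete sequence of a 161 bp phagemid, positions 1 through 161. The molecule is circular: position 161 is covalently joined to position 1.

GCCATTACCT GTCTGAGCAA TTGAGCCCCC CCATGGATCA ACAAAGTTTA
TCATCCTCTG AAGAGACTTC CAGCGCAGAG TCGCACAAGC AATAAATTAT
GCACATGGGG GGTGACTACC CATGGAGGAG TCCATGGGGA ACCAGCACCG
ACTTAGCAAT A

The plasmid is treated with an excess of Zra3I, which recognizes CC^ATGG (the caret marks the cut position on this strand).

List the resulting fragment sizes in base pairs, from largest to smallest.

89, 60, 12 bp

Zra3I sites (CCATGG) start at positions 31, 120, 132.
Zra3I cuts after base 2 of each site, so after positions 32, 121, 133.
Circular molecule, 3 cuts → 3 fragments:
  33–121 → 89 bp
  122–133 → 12 bp
  134–161 then 1–32 → 28 + 32 = 60 bp
Sorted largest to smallest: 89, 60, 12 bp.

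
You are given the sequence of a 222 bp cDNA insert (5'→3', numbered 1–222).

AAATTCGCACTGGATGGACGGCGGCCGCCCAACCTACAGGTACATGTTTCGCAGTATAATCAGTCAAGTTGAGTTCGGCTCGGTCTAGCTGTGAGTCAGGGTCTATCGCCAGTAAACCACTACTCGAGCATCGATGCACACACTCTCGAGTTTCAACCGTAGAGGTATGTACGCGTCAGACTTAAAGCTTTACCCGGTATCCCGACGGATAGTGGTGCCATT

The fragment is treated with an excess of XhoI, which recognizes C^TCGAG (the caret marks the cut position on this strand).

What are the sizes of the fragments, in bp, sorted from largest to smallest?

XhoI sites (CTCGAG) start at positions 123, 145.
XhoI cuts after the first base of each site, so after positions 123, 145.
Linear molecule, 2 cuts → 3 fragments:
  1–123 → 123 bp
  124–145 → 22 bp
  146–222 → 77 bp
Sorted largest to smallest: 123, 77, 22 bp.

123, 77, 22 bp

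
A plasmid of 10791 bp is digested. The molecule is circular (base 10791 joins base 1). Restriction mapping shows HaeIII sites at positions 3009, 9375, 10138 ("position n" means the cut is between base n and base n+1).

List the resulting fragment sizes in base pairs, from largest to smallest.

6366, 3662, 763 bp

Circular molecule, 3 cuts → 3 fragments:
  9375 − 3009 = 6366 bp
  10138 − 9375 = 763 bp
  wrap: 10791 − 10138 + 3009 = 3662 bp
Sorted largest to smallest: 6366, 3662, 763 bp.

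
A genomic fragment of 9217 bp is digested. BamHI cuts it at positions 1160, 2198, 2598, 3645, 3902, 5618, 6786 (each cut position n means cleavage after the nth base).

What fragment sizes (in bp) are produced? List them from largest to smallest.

2431, 1716, 1168, 1160, 1047, 1038, 400, 257 bp

Linear molecule, 7 cuts → 8 fragments:
  1160 − 0 = 1160 bp
  2198 − 1160 = 1038 bp
  2598 − 2198 = 400 bp
  3645 − 2598 = 1047 bp
  3902 − 3645 = 257 bp
  5618 − 3902 = 1716 bp
  6786 − 5618 = 1168 bp
  9217 − 6786 = 2431 bp
Sorted largest to smallest: 2431, 1716, 1168, 1160, 1047, 1038, 400, 257 bp.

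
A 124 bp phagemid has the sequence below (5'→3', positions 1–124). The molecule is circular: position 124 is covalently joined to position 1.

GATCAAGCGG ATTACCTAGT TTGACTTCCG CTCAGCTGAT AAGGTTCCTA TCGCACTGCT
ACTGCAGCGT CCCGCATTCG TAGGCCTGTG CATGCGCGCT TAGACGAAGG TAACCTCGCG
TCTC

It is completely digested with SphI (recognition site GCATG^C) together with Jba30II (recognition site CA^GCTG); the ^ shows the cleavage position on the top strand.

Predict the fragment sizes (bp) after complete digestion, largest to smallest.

The SphI site (GCATGC) starts at position 90.
SphI cuts after base 5 of each site (before the last base), so after position 94.
The Jba30II site (CAGCTG) starts at position 33.
Jba30II cuts after base 2 of each site, so after position 34.
Combined cut positions: 34, 94.
Circular molecule, 2 cuts → 2 fragments:
  35–94 → 60 bp
  95–124 then 1–34 → 30 + 34 = 64 bp
Sorted largest to smallest: 64, 60 bp.

64, 60 bp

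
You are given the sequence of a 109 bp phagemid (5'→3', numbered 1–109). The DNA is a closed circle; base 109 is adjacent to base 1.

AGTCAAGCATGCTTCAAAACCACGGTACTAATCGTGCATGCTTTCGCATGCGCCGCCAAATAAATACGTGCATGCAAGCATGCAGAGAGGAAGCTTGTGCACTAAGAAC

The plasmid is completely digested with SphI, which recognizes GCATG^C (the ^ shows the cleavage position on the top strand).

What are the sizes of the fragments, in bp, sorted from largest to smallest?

38, 29, 24, 10, 8 bp

SphI sites (GCATGC) start at positions 7, 36, 46, 70, 78.
SphI cuts after base 5 of each site (before the last base), so after positions 11, 40, 50, 74, 82.
Circular molecule, 5 cuts → 5 fragments:
  12–40 → 29 bp
  41–50 → 10 bp
  51–74 → 24 bp
  75–82 → 8 bp
  83–109 then 1–11 → 27 + 11 = 38 bp
Sorted largest to smallest: 38, 29, 24, 10, 8 bp.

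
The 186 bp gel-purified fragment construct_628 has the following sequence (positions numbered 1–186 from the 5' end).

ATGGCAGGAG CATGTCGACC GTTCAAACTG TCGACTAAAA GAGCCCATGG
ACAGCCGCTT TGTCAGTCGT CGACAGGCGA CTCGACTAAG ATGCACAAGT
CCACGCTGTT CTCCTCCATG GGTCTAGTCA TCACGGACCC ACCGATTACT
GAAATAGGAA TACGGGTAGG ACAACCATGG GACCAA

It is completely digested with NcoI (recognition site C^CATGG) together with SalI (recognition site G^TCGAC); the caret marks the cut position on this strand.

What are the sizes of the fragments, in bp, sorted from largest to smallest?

NcoI sites (CCATGG) start at positions 45, 116, 175.
NcoI cuts after the first base of each site, so after positions 45, 116, 175.
SalI sites (GTCGAC) start at positions 14, 30, 69.
SalI cuts after the first base of each site, so after positions 14, 30, 69.
Combined cut positions: 14, 30, 45, 69, 116, 175.
Linear molecule, 6 cuts → 7 fragments:
  1–14 → 14 bp
  15–30 → 16 bp
  31–45 → 15 bp
  46–69 → 24 bp
  70–116 → 47 bp
  117–175 → 59 bp
  176–186 → 11 bp
Sorted largest to smallest: 59, 47, 24, 16, 15, 14, 11 bp.

59, 47, 24, 16, 15, 14, 11 bp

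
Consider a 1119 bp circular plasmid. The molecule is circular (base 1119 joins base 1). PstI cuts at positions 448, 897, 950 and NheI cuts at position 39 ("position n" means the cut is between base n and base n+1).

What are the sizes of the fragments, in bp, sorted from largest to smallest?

449, 409, 208, 53 bp

Combined cut positions (sorted): 39, 448, 897, 950.
Circular molecule, 4 cuts → 4 fragments:
  448 − 39 = 409 bp
  897 − 448 = 449 bp
  950 − 897 = 53 bp
  wrap: 1119 − 950 + 39 = 208 bp
Sorted largest to smallest: 449, 409, 208, 53 bp.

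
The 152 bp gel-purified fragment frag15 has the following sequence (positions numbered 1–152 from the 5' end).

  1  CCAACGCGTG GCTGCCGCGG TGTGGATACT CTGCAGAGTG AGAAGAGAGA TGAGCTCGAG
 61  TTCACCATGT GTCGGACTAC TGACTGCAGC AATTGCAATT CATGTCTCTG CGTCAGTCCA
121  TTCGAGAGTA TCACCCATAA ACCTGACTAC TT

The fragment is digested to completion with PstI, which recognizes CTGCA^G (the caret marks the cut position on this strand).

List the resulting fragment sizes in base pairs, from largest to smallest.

64, 53, 35 bp

PstI sites (CTGCAG) start at positions 31, 84.
PstI cuts after base 5 of each site (before the last base), so after positions 35, 88.
Linear molecule, 2 cuts → 3 fragments:
  1–35 → 35 bp
  36–88 → 53 bp
  89–152 → 64 bp
Sorted largest to smallest: 64, 53, 35 bp.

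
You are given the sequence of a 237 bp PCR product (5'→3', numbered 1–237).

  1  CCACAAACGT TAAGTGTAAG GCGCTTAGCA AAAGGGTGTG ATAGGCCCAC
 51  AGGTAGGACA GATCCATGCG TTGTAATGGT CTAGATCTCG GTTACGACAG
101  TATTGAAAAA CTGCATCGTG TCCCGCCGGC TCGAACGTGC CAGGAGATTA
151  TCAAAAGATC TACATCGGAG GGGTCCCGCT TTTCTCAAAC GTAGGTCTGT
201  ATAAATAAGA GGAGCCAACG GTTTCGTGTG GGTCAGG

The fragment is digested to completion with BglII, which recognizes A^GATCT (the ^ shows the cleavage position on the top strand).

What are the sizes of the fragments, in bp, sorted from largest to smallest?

83, 81, 73 bp

BglII sites (AGATCT) start at positions 83, 156.
BglII cuts after the first base of each site, so after positions 83, 156.
Linear molecule, 2 cuts → 3 fragments:
  1–83 → 83 bp
  84–156 → 73 bp
  157–237 → 81 bp
Sorted largest to smallest: 83, 81, 73 bp.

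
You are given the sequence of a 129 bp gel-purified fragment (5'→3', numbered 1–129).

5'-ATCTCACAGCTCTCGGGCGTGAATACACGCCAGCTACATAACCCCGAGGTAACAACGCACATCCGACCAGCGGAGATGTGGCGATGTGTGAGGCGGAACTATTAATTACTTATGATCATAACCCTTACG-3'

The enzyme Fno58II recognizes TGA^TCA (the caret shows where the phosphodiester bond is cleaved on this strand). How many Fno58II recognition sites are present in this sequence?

TGATCA occurs starting at position 113.
Fno58II cuts at 1 site.

1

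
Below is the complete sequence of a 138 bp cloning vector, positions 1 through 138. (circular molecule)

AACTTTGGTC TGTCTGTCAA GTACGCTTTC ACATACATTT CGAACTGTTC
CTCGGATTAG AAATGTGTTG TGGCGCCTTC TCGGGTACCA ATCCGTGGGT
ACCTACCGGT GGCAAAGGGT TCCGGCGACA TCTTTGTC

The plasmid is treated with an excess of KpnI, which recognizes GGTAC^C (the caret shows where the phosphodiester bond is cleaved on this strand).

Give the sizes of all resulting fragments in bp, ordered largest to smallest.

KpnI sites (GGTACC) start at positions 84, 98.
KpnI cuts after base 5 of each site (before the last base), so after positions 88, 102.
Circular molecule, 2 cuts → 2 fragments:
  89–102 → 14 bp
  103–138 then 1–88 → 36 + 88 = 124 bp
Sorted largest to smallest: 124, 14 bp.

124, 14 bp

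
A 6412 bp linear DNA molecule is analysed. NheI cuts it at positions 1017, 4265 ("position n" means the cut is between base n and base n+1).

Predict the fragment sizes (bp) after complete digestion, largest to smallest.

3248, 2147, 1017 bp

Linear molecule, 2 cuts → 3 fragments:
  1017 − 0 = 1017 bp
  4265 − 1017 = 3248 bp
  6412 − 4265 = 2147 bp
Sorted largest to smallest: 3248, 2147, 1017 bp.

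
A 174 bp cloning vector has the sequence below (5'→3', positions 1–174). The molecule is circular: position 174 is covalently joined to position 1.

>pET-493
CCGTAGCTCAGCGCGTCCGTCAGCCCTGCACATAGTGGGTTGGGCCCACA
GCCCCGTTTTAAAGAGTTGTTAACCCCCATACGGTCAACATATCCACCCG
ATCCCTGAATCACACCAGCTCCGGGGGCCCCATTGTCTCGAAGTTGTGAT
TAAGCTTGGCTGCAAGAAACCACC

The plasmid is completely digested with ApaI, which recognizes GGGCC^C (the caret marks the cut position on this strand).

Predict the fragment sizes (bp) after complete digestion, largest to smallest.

91, 83 bp

ApaI sites (GGGCCC) start at positions 42, 125.
ApaI cuts after base 5 of each site (before the last base), so after positions 46, 129.
Circular molecule, 2 cuts → 2 fragments:
  47–129 → 83 bp
  130–174 then 1–46 → 45 + 46 = 91 bp
Sorted largest to smallest: 91, 83 bp.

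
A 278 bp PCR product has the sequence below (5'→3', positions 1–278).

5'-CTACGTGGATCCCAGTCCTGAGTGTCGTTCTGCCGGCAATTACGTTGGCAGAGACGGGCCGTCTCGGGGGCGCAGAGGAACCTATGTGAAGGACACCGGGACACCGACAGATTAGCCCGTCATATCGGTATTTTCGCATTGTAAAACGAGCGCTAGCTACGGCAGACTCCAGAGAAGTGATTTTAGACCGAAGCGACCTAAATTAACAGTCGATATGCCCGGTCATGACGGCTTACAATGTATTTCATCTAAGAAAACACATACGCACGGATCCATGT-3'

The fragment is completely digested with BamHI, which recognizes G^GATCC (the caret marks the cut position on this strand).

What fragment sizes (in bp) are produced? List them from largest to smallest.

BamHI sites (GGATCC) start at positions 7, 269.
BamHI cuts after the first base of each site, so after positions 7, 269.
Linear molecule, 2 cuts → 3 fragments:
  1–7 → 7 bp
  8–269 → 262 bp
  270–278 → 9 bp
Sorted largest to smallest: 262, 9, 7 bp.

262, 9, 7 bp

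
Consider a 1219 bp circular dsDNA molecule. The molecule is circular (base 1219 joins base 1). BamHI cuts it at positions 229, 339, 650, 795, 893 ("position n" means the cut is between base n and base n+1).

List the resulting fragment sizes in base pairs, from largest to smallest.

555, 311, 145, 110, 98 bp

Circular molecule, 5 cuts → 5 fragments:
  339 − 229 = 110 bp
  650 − 339 = 311 bp
  795 − 650 = 145 bp
  893 − 795 = 98 bp
  wrap: 1219 − 893 + 229 = 555 bp
Sorted largest to smallest: 555, 311, 145, 110, 98 bp.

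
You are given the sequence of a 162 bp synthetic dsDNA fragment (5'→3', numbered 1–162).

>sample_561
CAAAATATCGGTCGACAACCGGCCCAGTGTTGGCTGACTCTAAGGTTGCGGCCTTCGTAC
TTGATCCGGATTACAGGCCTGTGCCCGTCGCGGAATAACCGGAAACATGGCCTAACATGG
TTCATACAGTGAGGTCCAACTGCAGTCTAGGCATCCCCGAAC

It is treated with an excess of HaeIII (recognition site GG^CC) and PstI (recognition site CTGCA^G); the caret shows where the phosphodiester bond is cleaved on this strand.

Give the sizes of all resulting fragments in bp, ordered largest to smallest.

HaeIII sites (GGCC) start at positions 21, 50, 76, 109.
HaeIII cuts after base 2 of each site, so after positions 22, 51, 77, 110.
The PstI site (CTGCAG) starts at position 140.
PstI cuts after base 5 of each site (before the last base), so after position 144.
Combined cut positions: 22, 51, 77, 110, 144.
Linear molecule, 5 cuts → 6 fragments:
  1–22 → 22 bp
  23–51 → 29 bp
  52–77 → 26 bp
  78–110 → 33 bp
  111–144 → 34 bp
  145–162 → 18 bp
Sorted largest to smallest: 34, 33, 29, 26, 22, 18 bp.

34, 33, 29, 26, 22, 18 bp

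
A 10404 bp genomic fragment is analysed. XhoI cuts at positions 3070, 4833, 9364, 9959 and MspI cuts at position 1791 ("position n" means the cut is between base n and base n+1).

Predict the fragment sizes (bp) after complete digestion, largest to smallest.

Combined cut positions (sorted): 1791, 3070, 4833, 9364, 9959.
Linear molecule, 5 cuts → 6 fragments:
  1791 − 0 = 1791 bp
  3070 − 1791 = 1279 bp
  4833 − 3070 = 1763 bp
  9364 − 4833 = 4531 bp
  9959 − 9364 = 595 bp
  10404 − 9959 = 445 bp
Sorted largest to smallest: 4531, 1791, 1763, 1279, 595, 445 bp.

4531, 1791, 1763, 1279, 595, 445 bp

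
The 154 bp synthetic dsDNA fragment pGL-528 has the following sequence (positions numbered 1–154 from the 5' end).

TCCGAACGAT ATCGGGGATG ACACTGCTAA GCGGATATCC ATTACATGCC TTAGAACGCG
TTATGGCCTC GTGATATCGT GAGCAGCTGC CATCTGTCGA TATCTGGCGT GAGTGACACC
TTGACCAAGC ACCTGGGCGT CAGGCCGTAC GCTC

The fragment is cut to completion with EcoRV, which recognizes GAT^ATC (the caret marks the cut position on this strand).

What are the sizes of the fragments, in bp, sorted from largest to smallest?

53, 39, 26, 26, 10 bp

EcoRV sites (GATATC) start at positions 8, 34, 73, 99.
EcoRV cuts after base 3 of each site, so after positions 10, 36, 75, 101.
Linear molecule, 4 cuts → 5 fragments:
  1–10 → 10 bp
  11–36 → 26 bp
  37–75 → 39 bp
  76–101 → 26 bp
  102–154 → 53 bp
Sorted largest to smallest: 53, 39, 26, 26, 10 bp.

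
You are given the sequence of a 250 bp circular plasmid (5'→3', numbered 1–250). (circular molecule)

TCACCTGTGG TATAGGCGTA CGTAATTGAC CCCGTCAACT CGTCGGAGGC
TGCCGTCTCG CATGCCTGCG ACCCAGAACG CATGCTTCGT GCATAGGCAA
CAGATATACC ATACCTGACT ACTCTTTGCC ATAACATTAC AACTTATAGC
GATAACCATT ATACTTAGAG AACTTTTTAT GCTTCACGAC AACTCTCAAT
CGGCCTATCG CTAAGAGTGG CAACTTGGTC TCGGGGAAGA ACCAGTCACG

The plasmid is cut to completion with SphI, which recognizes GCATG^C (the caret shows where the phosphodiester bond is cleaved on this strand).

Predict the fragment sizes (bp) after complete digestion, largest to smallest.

SphI sites (GCATGC) start at positions 60, 80.
SphI cuts after base 5 of each site (before the last base), so after positions 64, 84.
Circular molecule, 2 cuts → 2 fragments:
  65–84 → 20 bp
  85–250 then 1–64 → 166 + 64 = 230 bp
Sorted largest to smallest: 230, 20 bp.

230, 20 bp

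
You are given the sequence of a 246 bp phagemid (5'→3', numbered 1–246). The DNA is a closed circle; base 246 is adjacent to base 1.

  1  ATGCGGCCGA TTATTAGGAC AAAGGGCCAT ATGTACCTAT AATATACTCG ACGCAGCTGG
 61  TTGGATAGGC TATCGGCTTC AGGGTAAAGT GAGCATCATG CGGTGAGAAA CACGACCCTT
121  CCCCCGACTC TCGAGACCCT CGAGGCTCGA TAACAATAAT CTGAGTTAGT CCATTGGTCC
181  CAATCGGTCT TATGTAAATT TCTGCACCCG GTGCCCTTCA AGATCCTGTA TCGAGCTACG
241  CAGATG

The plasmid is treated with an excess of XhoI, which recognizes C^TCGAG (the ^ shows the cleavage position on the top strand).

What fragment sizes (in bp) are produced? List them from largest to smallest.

237, 9 bp

XhoI sites (CTCGAG) start at positions 130, 139.
XhoI cuts after the first base of each site, so after positions 130, 139.
Circular molecule, 2 cuts → 2 fragments:
  131–139 → 9 bp
  140–246 then 1–130 → 107 + 130 = 237 bp
Sorted largest to smallest: 237, 9 bp.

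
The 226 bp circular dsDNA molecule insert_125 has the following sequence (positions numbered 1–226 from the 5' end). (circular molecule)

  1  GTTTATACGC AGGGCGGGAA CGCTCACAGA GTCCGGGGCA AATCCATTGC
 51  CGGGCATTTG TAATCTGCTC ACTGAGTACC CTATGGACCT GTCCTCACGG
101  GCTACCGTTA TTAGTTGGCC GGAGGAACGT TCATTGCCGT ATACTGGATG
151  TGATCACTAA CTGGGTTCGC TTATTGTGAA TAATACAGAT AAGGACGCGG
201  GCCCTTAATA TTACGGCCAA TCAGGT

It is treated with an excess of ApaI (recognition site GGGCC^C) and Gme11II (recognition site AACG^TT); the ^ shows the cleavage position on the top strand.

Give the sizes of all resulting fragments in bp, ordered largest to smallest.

The ApaI site (GGGCCC) starts at position 199.
ApaI cuts after base 5 of each site (before the last base), so after position 203.
The Gme11II site (AACGTT) starts at position 126.
Gme11II cuts after base 4 of each site, so after position 129.
Combined cut positions: 129, 203.
Circular molecule, 2 cuts → 2 fragments:
  130–203 → 74 bp
  204–226 then 1–129 → 23 + 129 = 152 bp
Sorted largest to smallest: 152, 74 bp.

152, 74 bp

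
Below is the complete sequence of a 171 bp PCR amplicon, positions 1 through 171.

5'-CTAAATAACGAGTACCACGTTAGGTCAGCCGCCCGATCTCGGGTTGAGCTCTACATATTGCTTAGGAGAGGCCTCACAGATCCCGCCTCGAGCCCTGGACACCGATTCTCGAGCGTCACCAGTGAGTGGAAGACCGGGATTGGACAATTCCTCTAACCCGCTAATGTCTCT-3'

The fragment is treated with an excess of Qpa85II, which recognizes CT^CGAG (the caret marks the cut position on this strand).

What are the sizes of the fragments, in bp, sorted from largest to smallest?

88, 62, 21 bp

Qpa85II sites (CTCGAG) start at positions 87, 108.
Qpa85II cuts after base 2 of each site, so after positions 88, 109.
Linear molecule, 2 cuts → 3 fragments:
  1–88 → 88 bp
  89–109 → 21 bp
  110–171 → 62 bp
Sorted largest to smallest: 88, 62, 21 bp.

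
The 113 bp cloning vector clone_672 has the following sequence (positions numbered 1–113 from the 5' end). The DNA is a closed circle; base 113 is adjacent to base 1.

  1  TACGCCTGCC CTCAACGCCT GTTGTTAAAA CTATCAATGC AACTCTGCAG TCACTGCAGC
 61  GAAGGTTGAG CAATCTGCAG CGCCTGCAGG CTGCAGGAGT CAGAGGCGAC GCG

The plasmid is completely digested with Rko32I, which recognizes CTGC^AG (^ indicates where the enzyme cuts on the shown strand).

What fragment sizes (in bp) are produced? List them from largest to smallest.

67, 21, 9, 9, 7 bp

Rko32I sites (CTGCAG) start at positions 45, 54, 75, 84, 91.
Rko32I cuts after base 4 of each site, so after positions 48, 57, 78, 87, 94.
Circular molecule, 5 cuts → 5 fragments:
  49–57 → 9 bp
  58–78 → 21 bp
  79–87 → 9 bp
  88–94 → 7 bp
  95–113 then 1–48 → 19 + 48 = 67 bp
Sorted largest to smallest: 67, 21, 9, 9, 7 bp.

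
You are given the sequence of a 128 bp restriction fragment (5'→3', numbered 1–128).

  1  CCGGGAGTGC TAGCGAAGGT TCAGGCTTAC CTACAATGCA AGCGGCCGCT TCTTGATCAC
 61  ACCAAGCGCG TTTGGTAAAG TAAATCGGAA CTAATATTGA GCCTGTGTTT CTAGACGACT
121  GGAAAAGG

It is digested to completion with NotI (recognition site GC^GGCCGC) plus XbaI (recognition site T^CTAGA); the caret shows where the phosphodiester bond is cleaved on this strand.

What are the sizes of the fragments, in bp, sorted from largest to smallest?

67, 43, 18 bp

The NotI site (GCGGCCGC) starts at position 42.
NotI cuts after base 2 of each site, so after position 43.
The XbaI site (TCTAGA) starts at position 110.
XbaI cuts after the first base of each site, so after position 110.
Combined cut positions: 43, 110.
Linear molecule, 2 cuts → 3 fragments:
  1–43 → 43 bp
  44–110 → 67 bp
  111–128 → 18 bp
Sorted largest to smallest: 67, 43, 18 bp.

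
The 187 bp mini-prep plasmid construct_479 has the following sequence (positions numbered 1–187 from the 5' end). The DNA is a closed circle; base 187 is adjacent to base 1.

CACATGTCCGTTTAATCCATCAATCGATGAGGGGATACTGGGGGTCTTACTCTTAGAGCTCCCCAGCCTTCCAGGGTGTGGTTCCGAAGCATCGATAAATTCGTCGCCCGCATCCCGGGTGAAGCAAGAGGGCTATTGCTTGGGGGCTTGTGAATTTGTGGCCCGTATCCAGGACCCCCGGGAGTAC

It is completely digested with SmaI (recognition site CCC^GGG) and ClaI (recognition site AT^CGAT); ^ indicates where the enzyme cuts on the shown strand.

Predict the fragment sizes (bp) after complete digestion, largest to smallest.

68, 63, 32, 24 bp

SmaI sites (CCCGGG) start at positions 114, 177.
SmaI cuts after base 3 of each site, so after positions 116, 179.
ClaI sites (ATCGAT) start at positions 23, 91.
ClaI cuts after base 2 of each site, so after positions 24, 92.
Combined cut positions: 24, 92, 116, 179.
Circular molecule, 4 cuts → 4 fragments:
  25–92 → 68 bp
  93–116 → 24 bp
  117–179 → 63 bp
  180–187 then 1–24 → 8 + 24 = 32 bp
Sorted largest to smallest: 68, 63, 32, 24 bp.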